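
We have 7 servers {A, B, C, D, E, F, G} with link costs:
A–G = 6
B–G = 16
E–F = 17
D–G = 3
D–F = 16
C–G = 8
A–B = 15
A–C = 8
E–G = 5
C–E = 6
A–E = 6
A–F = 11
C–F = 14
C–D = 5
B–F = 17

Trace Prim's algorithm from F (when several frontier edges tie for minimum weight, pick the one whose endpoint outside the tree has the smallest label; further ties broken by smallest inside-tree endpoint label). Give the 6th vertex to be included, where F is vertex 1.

Prim, starting at F.
Step 1: cheapest edge leaving the tree is A–F (11); add A.
Step 2: cheapest edge leaving the tree is A–E (6); add E.
Step 3: cheapest edge leaving the tree is E–G (5); add G.
Step 4: cheapest edge leaving the tree is D–G (3); add D.
Step 5: cheapest edge leaving the tree is C–D (5); add C.
Step 6: cheapest edge leaving the tree is A–B (15); add B.
Vertex order: F, A, E, G, D, C, B. The 6th vertex is C.

C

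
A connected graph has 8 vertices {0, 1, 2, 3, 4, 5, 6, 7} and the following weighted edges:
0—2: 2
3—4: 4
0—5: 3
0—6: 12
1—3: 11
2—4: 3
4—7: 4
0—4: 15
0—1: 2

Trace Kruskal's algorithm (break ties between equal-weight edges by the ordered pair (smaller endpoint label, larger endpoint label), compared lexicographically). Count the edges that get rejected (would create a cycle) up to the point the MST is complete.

Kruskal: consider edges lightest-first.
0—1 (2): add — endpoints in different components.
0—2 (2): add — endpoints in different components.
0—5 (3): add — endpoints in different components.
2—4 (3): add — endpoints in different components.
3—4 (4): add — endpoints in different components.
4—7 (4): add — endpoints in different components.
1—3 (11): skip — 1 and 3 already connected.
0—6 (12): add — endpoints in different components.
Edges rejected before the tree was complete: 1.

1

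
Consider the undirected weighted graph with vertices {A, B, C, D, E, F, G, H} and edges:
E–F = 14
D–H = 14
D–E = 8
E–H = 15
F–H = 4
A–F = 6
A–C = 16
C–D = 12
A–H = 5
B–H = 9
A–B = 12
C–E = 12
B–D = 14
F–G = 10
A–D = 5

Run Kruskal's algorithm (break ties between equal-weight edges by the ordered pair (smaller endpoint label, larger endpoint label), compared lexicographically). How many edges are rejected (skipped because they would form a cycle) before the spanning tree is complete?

Kruskal: consider edges lightest-first.
F–H (4): add — endpoints in different components.
A–D (5): add — endpoints in different components.
A–H (5): add — endpoints in different components.
A–F (6): skip — A and F already connected.
D–E (8): add — endpoints in different components.
B–H (9): add — endpoints in different components.
F–G (10): add — endpoints in different components.
A–B (12): skip — A and B already connected.
C–D (12): add — endpoints in different components.
Edges rejected before the tree was complete: 2.

2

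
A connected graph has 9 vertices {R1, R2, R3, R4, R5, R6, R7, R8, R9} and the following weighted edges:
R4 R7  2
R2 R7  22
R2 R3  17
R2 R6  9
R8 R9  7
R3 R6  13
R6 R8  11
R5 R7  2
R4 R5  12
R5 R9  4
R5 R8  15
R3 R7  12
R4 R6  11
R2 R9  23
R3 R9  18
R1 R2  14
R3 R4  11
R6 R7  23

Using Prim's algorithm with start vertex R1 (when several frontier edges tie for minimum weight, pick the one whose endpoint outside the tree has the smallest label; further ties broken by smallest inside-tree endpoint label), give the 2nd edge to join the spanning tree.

Prim's algorithm from R1:
Step 1: cheapest edge leaving the tree is R1 R2 (14); add R2.
Step 2: cheapest edge leaving the tree is R2 R6 (9); add R6.
Step 3: cheapest edge leaving the tree is R4 R6 (11); add R4.
Step 4: cheapest edge leaving the tree is R4 R7 (2); add R7.
Step 5: cheapest edge leaving the tree is R5 R7 (2); add R5.
Step 6: cheapest edge leaving the tree is R5 R9 (4); add R9.
Step 7: cheapest edge leaving the tree is R8 R9 (7); add R8.
Step 8: cheapest edge leaving the tree is R3 R4 (11); add R3.
The 2nd edge added is R2 R6.

R2-R6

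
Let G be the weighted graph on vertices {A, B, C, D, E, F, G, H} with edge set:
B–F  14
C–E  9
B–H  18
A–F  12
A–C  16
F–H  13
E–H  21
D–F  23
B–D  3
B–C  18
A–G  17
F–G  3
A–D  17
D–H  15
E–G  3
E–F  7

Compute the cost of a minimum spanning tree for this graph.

Prim, starting at D.
Step 1: cheapest edge leaving the tree is B–D (3); add B.
Step 2: cheapest edge leaving the tree is B–F (14); add F.
Step 3: cheapest edge leaving the tree is F–G (3); add G.
Step 4: cheapest edge leaving the tree is E–G (3); add E.
Step 5: cheapest edge leaving the tree is C–E (9); add C.
Step 6: cheapest edge leaving the tree is A–F (12); add A.
Step 7: cheapest edge leaving the tree is F–H (13); add H.
MST edges: B–D, B–F, F–G, E–G, C–E, A–F, F–H; total weight 3+14+3+3+9+12+13 = 57.

57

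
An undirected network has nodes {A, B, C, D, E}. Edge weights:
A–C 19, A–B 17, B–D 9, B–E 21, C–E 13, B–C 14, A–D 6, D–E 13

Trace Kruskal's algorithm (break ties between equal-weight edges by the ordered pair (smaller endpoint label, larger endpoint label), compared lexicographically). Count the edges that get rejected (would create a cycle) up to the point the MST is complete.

Kruskal: consider edges lightest-first.
A–D (6): add. Components now {A,D} {B} {C} {E}
B–D (9): add. Components now {A,B,D} {C} {E}
C–E (13): add. Components now {A,B,D} {C,E}
D–E (13): add. Components now {A,B,C,D,E}
Edges rejected before the tree was complete: 0.

0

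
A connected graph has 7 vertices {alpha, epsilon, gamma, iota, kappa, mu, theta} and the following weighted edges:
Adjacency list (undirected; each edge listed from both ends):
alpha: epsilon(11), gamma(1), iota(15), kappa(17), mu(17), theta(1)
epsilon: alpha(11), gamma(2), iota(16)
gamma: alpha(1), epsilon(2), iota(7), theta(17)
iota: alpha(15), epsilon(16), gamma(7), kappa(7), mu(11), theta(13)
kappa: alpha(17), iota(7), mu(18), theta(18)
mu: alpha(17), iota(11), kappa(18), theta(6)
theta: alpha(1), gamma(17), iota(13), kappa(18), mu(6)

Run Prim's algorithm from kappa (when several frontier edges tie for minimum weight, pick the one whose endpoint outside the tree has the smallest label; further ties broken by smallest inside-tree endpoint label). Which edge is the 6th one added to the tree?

Prim, starting at kappa.
Step 1: cheapest edge leaving the tree is iota kappa (7); add iota.
Step 2: cheapest edge leaving the tree is gamma iota (7); add gamma.
Step 3: cheapest edge leaving the tree is alpha gamma (1); add alpha.
Step 4: cheapest edge leaving the tree is alpha theta (1); add theta.
Step 5: cheapest edge leaving the tree is epsilon gamma (2); add epsilon.
Step 6: cheapest edge leaving the tree is mu theta (6); add mu.
The 6th edge added is mu theta.

mu-theta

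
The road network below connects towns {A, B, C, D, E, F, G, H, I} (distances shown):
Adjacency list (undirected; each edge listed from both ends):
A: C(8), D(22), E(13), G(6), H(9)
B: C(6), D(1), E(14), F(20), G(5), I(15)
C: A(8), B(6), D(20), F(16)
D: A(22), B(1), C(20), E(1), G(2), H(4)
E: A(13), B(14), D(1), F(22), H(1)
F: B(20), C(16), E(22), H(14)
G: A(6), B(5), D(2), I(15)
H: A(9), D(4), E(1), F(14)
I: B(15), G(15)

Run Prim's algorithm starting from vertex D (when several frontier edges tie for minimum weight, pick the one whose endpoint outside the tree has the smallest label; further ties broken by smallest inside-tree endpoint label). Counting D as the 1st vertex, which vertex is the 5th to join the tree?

Grow the tree from D using Prim:
Step 1: cheapest edge leaving the tree is B—D (1); add B.
Step 2: cheapest edge leaving the tree is D—E (1); add E.
Step 3: cheapest edge leaving the tree is E—H (1); add H.
Step 4: cheapest edge leaving the tree is D—G (2); add G.
Step 5: cheapest edge leaving the tree is A—G (6); add A.
Step 6: cheapest edge leaving the tree is B—C (6); add C.
Step 7: cheapest edge leaving the tree is F—H (14); add F.
Step 8: cheapest edge leaving the tree is B—I (15); add I.
Vertex order: D, B, E, H, G, A, C, F, I. The 5th vertex is G.

G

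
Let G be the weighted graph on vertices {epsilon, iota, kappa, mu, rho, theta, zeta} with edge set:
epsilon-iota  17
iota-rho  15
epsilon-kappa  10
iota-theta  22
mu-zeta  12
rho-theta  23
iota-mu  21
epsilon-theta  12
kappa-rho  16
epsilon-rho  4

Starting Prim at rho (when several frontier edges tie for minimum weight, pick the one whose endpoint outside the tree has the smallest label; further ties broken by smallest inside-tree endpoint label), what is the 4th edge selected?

Grow the tree from rho using Prim:
Step 1: frontier [epsilon-rho 4, iota-rho 15, kappa-rho 16, rho-theta 23] → take epsilon-rho (4); add epsilon.
Step 2: frontier [epsilon-kappa 10, epsilon-theta 12, epsilon-iota 17, iota-rho 15, kappa-rho 16, rho-theta 23] → take epsilon-kappa (10); add kappa.
Step 3: frontier [epsilon-theta 12, epsilon-iota 17, iota-rho 15, rho-theta 23] → take epsilon-theta (12); add theta.
Step 4: frontier [epsilon-iota 17, iota-rho 15, iota-theta 22] → take iota-rho (15); add iota.
Step 5: frontier [iota-mu 21] → take iota-mu (21); add mu.
Step 6: frontier [mu-zeta 12] → take mu-zeta (12); add zeta.
The 4th edge added is iota-rho.

iota-rho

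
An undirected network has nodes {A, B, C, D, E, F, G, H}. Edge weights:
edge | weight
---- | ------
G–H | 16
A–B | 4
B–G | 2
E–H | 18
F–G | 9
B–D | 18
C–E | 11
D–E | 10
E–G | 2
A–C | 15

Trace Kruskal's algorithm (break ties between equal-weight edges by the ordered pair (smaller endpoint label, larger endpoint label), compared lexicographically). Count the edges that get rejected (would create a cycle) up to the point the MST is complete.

1

Kruskal: consider edges lightest-first.
B–G (2): add — endpoints in different components.
E–G (2): add — endpoints in different components.
A–B (4): add — endpoints in different components.
F–G (9): add — endpoints in different components.
D–E (10): add — endpoints in different components.
C–E (11): add — endpoints in different components.
A–C (15): skip — A and C already connected.
G–H (16): add — endpoints in different components.
Edges rejected before the tree was complete: 1.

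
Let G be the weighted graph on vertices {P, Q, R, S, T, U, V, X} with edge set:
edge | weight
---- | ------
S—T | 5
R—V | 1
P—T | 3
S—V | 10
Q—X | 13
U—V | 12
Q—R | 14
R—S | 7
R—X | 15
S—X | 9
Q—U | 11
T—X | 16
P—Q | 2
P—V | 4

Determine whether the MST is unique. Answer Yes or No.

Kruskal: consider edges lightest-first.
R—V (1): add — endpoints in different components.
P—Q (2): add — endpoints in different components.
P—T (3): add — endpoints in different components.
P—V (4): add — endpoints in different components.
S—T (5): add — endpoints in different components.
R—S (7): skip — S and R already connected.
S—X (9): add — endpoints in different components.
S—V (10): skip — S and V already connected.
Q—U (11): add — endpoints in different components.
Every non-tree edge has weight strictly greater than the heaviest edge on the tree path between its endpoints, so the MST is unique.

Yes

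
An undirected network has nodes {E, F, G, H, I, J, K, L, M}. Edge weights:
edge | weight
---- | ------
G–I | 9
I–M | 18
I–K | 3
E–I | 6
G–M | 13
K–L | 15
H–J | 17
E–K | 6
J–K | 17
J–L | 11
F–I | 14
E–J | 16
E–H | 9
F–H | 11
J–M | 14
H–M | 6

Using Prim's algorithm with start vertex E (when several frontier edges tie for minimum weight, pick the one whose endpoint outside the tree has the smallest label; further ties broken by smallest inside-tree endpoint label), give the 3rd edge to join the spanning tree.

G-I

Prim, starting at E.
Step 1: cheapest edge leaving the tree is E–I (6); add I.
Step 2: cheapest edge leaving the tree is I–K (3); add K.
Step 3: cheapest edge leaving the tree is G–I (9); add G.
Step 4: cheapest edge leaving the tree is E–H (9); add H.
Step 5: cheapest edge leaving the tree is H–M (6); add M.
Step 6: cheapest edge leaving the tree is F–H (11); add F.
Step 7: cheapest edge leaving the tree is J–M (14); add J.
Step 8: cheapest edge leaving the tree is J–L (11); add L.
The 3rd edge added is G–I.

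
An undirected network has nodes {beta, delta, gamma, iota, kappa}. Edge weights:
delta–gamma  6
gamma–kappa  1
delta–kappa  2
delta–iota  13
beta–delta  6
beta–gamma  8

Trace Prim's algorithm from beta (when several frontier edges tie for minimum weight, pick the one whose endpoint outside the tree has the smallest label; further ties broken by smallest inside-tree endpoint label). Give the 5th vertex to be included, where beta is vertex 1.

Grow the tree from beta using Prim:
Step 1: cheapest edge leaving the tree is beta–delta (6); add delta.
Step 2: cheapest edge leaving the tree is delta–kappa (2); add kappa.
Step 3: cheapest edge leaving the tree is gamma–kappa (1); add gamma.
Step 4: cheapest edge leaving the tree is delta–iota (13); add iota.
Vertex order: beta, delta, kappa, gamma, iota. The 5th vertex is iota.

iota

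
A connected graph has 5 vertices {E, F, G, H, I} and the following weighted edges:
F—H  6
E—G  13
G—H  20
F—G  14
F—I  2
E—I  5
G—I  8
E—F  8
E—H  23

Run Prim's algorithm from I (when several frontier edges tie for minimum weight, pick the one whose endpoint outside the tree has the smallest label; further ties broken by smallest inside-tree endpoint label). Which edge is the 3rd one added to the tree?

F-H

Prim's algorithm from I:
Step 1: cheapest edge leaving the tree is F—I (2); add F.
Step 2: cheapest edge leaving the tree is E—I (5); add E.
Step 3: cheapest edge leaving the tree is F—H (6); add H.
Step 4: cheapest edge leaving the tree is G—I (8); add G.
The 3rd edge added is F—H.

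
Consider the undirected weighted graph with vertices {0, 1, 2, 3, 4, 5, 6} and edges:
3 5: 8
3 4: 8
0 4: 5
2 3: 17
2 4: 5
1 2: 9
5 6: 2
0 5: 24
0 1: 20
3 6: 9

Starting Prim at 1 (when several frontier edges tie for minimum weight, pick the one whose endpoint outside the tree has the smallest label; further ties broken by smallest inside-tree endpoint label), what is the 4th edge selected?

3-4

Grow the tree from 1 using Prim:
Step 1: cheapest edge leaving the tree is 1 2 (9); add 2.
Step 2: cheapest edge leaving the tree is 2 4 (5); add 4.
Step 3: cheapest edge leaving the tree is 0 4 (5); add 0.
Step 4: cheapest edge leaving the tree is 3 4 (8); add 3.
Step 5: cheapest edge leaving the tree is 3 5 (8); add 5.
Step 6: cheapest edge leaving the tree is 5 6 (2); add 6.
The 4th edge added is 3 4.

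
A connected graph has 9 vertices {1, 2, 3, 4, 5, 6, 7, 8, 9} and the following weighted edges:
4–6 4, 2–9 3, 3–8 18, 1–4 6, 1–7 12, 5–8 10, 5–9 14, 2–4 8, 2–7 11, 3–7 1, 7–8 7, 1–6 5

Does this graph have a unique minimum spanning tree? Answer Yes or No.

Yes

Kruskal: consider edges lightest-first.
3–7 (1): add — endpoints in different components.
2–9 (3): add — endpoints in different components.
4–6 (4): add — endpoints in different components.
1–6 (5): add — endpoints in different components.
1–4 (6): skip — 1 and 4 already connected.
7–8 (7): add — endpoints in different components.
2–4 (8): add — endpoints in different components.
5–8 (10): add — endpoints in different components.
2–7 (11): add — endpoints in different components.
Every non-tree edge has weight strictly greater than the heaviest edge on the tree path between its endpoints, so the MST is unique.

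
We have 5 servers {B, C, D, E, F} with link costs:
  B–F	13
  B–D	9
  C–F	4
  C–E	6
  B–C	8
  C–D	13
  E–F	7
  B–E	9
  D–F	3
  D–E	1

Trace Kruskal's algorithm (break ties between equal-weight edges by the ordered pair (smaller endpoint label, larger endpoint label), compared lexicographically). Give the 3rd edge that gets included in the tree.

Kruskal: consider edges lightest-first.
D–E (1): add. Components now {B} {C} {D,E} {F}
D–F (3): add. Components now {B} {C} {D,E,F}
C–F (4): add. Components now {B} {C,D,E,F}
C–E (6): skip — C and E already connected.
E–F (7): skip — E and F already connected.
B–C (8): add. Components now {B,C,D,E,F}
The 3rd edge added is C–F.

C-F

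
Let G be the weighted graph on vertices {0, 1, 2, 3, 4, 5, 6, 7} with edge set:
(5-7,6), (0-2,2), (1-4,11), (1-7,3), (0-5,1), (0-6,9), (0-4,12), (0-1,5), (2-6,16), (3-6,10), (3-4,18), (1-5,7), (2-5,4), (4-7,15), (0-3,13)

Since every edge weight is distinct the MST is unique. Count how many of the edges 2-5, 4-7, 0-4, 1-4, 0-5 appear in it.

Kruskal: consider edges lightest-first.
0-5 (1): add — endpoints in different components.
0-2 (2): add — endpoints in different components.
1-7 (3): add — endpoints in different components.
2-5 (4): skip — 2 and 5 already connected.
0-1 (5): add — endpoints in different components.
5-7 (6): skip — 5 and 7 already connected.
1-5 (7): skip — 1 and 5 already connected.
0-6 (9): add — endpoints in different components.
3-6 (10): add — endpoints in different components.
1-4 (11): add — endpoints in different components.
MST edge set: {0-5, 0-2, 1-7, 0-1, 0-6, 3-6, 1-4}.
Of the listed edges, {1-4, 0-5} are in the MST → 2.

2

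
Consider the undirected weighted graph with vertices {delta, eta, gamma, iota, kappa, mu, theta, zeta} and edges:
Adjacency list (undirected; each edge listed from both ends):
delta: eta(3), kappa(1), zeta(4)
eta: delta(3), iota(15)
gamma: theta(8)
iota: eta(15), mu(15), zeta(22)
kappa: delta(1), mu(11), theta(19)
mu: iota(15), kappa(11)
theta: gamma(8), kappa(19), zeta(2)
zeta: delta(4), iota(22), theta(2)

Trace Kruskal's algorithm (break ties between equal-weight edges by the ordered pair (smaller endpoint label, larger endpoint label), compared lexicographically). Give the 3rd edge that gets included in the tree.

Kruskal's algorithm — process edges by increasing weight (ties by edge label):
delta kappa (1): add — endpoints in different components.
theta zeta (2): add — endpoints in different components.
delta eta (3): add — endpoints in different components.
delta zeta (4): add — endpoints in different components.
gamma theta (8): add — endpoints in different components.
kappa mu (11): add — endpoints in different components.
eta iota (15): add — endpoints in different components.
The 3rd edge added is delta eta.

delta-eta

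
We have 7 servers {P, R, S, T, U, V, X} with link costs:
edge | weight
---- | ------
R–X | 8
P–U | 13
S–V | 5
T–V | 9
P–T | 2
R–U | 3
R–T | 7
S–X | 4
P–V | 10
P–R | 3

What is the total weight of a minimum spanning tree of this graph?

25

Kruskal: consider edges lightest-first.
P–T (2): add — endpoints in different components.
P–R (3): add — endpoints in different components.
R–U (3): add — endpoints in different components.
S–X (4): add — endpoints in different components.
S–V (5): add — endpoints in different components.
R–T (7): skip — T and R already connected.
R–X (8): add — endpoints in different components.
MST edges: P–T, P–R, R–U, S–X, S–V, R–X; total weight 2+3+3+4+5+8 = 25.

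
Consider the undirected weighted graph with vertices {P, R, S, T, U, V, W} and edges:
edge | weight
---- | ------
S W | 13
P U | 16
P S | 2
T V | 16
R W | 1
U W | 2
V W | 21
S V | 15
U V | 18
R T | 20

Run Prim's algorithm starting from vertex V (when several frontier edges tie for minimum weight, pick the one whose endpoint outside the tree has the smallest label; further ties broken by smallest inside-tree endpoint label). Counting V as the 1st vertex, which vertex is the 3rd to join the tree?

P

Grow the tree from V using Prim:
Step 1: cheapest edge leaving the tree is S V (15); add S.
Step 2: cheapest edge leaving the tree is P S (2); add P.
Step 3: cheapest edge leaving the tree is S W (13); add W.
Step 4: cheapest edge leaving the tree is R W (1); add R.
Step 5: cheapest edge leaving the tree is U W (2); add U.
Step 6: cheapest edge leaving the tree is T V (16); add T.
Vertex order: V, S, P, W, R, U, T. The 3rd vertex is P.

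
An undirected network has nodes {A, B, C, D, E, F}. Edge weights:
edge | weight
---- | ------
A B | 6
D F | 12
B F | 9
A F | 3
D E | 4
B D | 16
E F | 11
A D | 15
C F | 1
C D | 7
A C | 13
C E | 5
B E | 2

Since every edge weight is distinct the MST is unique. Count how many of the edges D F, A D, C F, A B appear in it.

Sort edges by weight, then run Kruskal:
C F (1): add. Components now {A} {B} {C,F} {D} {E}
B E (2): add. Components now {A} {B,E} {C,F} {D}
A F (3): add. Components now {A,C,F} {B,E} {D}
D E (4): add. Components now {A,C,F} {B,D,E}
C E (5): add. Components now {A,B,C,D,E,F}
MST edge set: {C F, B E, A F, D E, C E}.
Of the listed edges, {C F} are in the MST → 1.

1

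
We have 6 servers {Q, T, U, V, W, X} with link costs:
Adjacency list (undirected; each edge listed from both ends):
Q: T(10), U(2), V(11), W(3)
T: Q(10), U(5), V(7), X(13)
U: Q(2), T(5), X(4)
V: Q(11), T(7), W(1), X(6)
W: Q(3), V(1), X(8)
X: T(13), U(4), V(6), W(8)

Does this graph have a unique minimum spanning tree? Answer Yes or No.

Yes

Sort edges by weight, then run Kruskal:
V W (1): add. Components now {V,W} {T} {Q} {U} {X}
Q U (2): add. Components now {V,W} {T} {Q,U} {X}
Q W (3): add. Components now {Q,U,V,W} {T} {X}
U X (4): add. Components now {Q,U,V,W,X} {T}
T U (5): add. Components now {Q,T,U,V,W,X}
Every non-tree edge has weight strictly greater than the heaviest edge on the tree path between its endpoints, so the MST is unique.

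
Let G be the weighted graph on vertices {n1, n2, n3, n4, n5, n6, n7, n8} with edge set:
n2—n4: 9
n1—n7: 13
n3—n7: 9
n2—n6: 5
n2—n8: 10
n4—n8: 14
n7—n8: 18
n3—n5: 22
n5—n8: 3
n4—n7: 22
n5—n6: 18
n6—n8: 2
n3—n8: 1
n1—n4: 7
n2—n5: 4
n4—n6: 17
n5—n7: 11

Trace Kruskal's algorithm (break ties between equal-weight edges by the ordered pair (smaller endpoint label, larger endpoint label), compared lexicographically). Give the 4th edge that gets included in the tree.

n2-n5

Kruskal: consider edges lightest-first.
n3—n8 (1): add — endpoints in different components.
n6—n8 (2): add — endpoints in different components.
n5—n8 (3): add — endpoints in different components.
n2—n5 (4): add — endpoints in different components.
n2—n6 (5): skip — n2 and n6 already connected.
n1—n4 (7): add — endpoints in different components.
n2—n4 (9): add — endpoints in different components.
n3—n7 (9): add — endpoints in different components.
The 4th edge added is n2—n5.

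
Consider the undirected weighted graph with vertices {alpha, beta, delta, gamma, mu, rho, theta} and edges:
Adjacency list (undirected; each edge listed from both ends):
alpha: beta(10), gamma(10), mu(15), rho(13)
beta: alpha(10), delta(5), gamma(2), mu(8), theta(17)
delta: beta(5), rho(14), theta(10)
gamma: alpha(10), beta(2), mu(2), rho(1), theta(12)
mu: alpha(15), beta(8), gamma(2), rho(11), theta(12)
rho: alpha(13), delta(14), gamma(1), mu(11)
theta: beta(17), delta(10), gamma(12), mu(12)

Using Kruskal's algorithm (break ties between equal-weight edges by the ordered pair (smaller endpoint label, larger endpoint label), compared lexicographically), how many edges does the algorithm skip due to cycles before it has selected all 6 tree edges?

2

Kruskal's algorithm — process edges by increasing weight (ties by edge label):
gamma–rho (1): add. Components now {beta} {gamma,rho} {theta} {alpha} {mu} {delta}
beta–gamma (2): add. Components now {beta,gamma,rho} {theta} {alpha} {mu} {delta}
gamma–mu (2): add. Components now {beta,gamma,mu,rho} {theta} {alpha} {delta}
beta–delta (5): add. Components now {beta,delta,gamma,mu,rho} {theta} {alpha}
beta–mu (8): skip — beta and mu already connected.
alpha–beta (10): add. Components now {alpha,beta,delta,gamma,mu,rho} {theta}
alpha–gamma (10): skip — gamma and alpha already connected.
delta–theta (10): add. Components now {alpha,beta,delta,gamma,mu,rho,theta}
Edges rejected before the tree was complete: 2.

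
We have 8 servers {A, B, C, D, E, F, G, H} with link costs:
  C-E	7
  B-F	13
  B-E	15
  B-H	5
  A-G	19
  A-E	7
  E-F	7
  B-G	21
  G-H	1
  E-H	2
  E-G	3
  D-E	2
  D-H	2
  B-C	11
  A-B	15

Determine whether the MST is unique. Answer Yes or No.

No

Sort edges by weight, then run Kruskal:
G-H (1): add — endpoints in different components.
D-E (2): add — endpoints in different components.
D-H (2): add — endpoints in different components.
E-H (2): skip — E and H already connected.
E-G (3): skip — E and G already connected.
B-H (5): add — endpoints in different components.
A-E (7): add — endpoints in different components.
C-E (7): add — endpoints in different components.
E-F (7): add — endpoints in different components.
Non-tree edge E-H has weight 2, equal to the heaviest edge on its tree cycle — swapping gives another MST of the same weight. Not unique.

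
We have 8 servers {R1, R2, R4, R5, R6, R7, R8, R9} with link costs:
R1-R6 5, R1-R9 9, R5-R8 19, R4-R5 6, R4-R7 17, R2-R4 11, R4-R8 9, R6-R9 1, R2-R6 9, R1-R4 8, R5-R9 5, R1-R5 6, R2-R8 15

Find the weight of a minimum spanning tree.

Sort edges by weight, then run Kruskal:
R6-R9 (1): add — endpoints in different components.
R1-R6 (5): add — endpoints in different components.
R5-R9 (5): add — endpoints in different components.
R1-R5 (6): skip — R1 and R5 already connected.
R4-R5 (6): add — endpoints in different components.
R1-R4 (8): skip — R4 and R1 already connected.
R1-R9 (9): skip — R9 and R1 already connected.
R2-R6 (9): add — endpoints in different components.
R4-R8 (9): add — endpoints in different components.
R2-R4 (11): skip — R2 and R4 already connected.
R2-R8 (15): skip — R8 and R2 already connected.
R4-R7 (17): add — endpoints in different components.
MST edges: R6-R9, R1-R6, R5-R9, R4-R5, R2-R6, R4-R8, R4-R7; total weight 1+5+5+6+9+9+17 = 52.

52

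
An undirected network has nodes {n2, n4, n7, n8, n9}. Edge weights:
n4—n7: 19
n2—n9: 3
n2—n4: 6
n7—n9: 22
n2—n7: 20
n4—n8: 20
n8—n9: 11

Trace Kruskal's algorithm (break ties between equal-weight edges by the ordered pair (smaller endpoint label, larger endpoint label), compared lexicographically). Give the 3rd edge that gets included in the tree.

Kruskal: consider edges lightest-first.
n2—n9 (3): add — endpoints in different components.
n2—n4 (6): add — endpoints in different components.
n8—n9 (11): add — endpoints in different components.
n4—n7 (19): add — endpoints in different components.
The 3rd edge added is n8—n9.

n8-n9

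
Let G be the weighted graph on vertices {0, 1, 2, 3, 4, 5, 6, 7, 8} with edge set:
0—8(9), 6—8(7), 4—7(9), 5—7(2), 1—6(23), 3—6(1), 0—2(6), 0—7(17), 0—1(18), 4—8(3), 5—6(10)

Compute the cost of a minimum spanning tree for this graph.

Sort edges by weight, then run Kruskal:
3—6 (1): add — endpoints in different components.
5—7 (2): add — endpoints in different components.
4—8 (3): add — endpoints in different components.
0—2 (6): add — endpoints in different components.
6—8 (7): add — endpoints in different components.
0—8 (9): add — endpoints in different components.
4—7 (9): add — endpoints in different components.
5—6 (10): skip — 5 and 6 already connected.
0—7 (17): skip — 0 and 7 already connected.
0—1 (18): add — endpoints in different components.
MST edges: 3—6, 5—7, 4—8, 0—2, 6—8, 0—8, 4—7, 0—1; total weight 1+2+3+6+7+9+9+18 = 55.

55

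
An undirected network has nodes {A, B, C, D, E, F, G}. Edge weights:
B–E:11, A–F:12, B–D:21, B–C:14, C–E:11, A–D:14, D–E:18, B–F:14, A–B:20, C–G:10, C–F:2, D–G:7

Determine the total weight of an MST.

53

Sort edges by weight, then run Kruskal:
C–F (2): add. Components now {A} {B} {C,F} {D} {E} {G}
D–G (7): add. Components now {A} {B} {C,F} {D,G} {E}
C–G (10): add. Components now {A} {B} {C,D,F,G} {E}
B–E (11): add. Components now {A} {B,E} {C,D,F,G}
C–E (11): add. Components now {A} {B,C,D,E,F,G}
A–F (12): add. Components now {A,B,C,D,E,F,G}
MST edges: C–F, D–G, C–G, B–E, C–E, A–F; total weight 2+7+10+11+11+12 = 53.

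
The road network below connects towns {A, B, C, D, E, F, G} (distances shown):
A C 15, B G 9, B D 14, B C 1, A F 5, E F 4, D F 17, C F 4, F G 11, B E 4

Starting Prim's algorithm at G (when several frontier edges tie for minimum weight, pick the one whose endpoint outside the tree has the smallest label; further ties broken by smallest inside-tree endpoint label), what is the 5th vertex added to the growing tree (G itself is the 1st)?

Grow the tree from G using Prim:
Step 1: cheapest edge leaving the tree is B G (9); add B.
Step 2: cheapest edge leaving the tree is B C (1); add C.
Step 3: cheapest edge leaving the tree is B E (4); add E.
Step 4: cheapest edge leaving the tree is C F (4); add F.
Step 5: cheapest edge leaving the tree is A F (5); add A.
Step 6: cheapest edge leaving the tree is B D (14); add D.
Vertex order: G, B, C, E, F, A, D. The 5th vertex is F.

F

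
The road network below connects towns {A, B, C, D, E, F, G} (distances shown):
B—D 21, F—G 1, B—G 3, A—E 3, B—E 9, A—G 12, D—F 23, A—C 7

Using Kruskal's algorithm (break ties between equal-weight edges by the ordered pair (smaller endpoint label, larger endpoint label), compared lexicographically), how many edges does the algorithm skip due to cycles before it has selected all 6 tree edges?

1

Kruskal's algorithm — process edges by increasing weight (ties by edge label):
F—G (1): add. Components now {A} {B} {C} {D} {E} {F,G}
A—E (3): add. Components now {A,E} {B} {C} {D} {F,G}
B—G (3): add. Components now {A,E} {B,F,G} {C} {D}
A—C (7): add. Components now {A,C,E} {B,F,G} {D}
B—E (9): add. Components now {A,B,C,E,F,G} {D}
A—G (12): skip — A and G already connected.
B—D (21): add. Components now {A,B,C,D,E,F,G}
Edges rejected before the tree was complete: 1.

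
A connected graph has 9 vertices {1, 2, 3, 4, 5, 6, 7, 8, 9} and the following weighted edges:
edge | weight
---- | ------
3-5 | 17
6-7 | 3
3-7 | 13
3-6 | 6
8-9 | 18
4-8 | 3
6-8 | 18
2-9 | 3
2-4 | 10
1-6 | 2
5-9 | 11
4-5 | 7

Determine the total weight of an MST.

Kruskal's algorithm — process edges by increasing weight (ties by edge label):
1-6 (2): add — endpoints in different components.
2-9 (3): add — endpoints in different components.
4-8 (3): add — endpoints in different components.
6-7 (3): add — endpoints in different components.
3-6 (6): add — endpoints in different components.
4-5 (7): add — endpoints in different components.
2-4 (10): add — endpoints in different components.
5-9 (11): skip — 5 and 9 already connected.
3-7 (13): skip — 3 and 7 already connected.
3-5 (17): add — endpoints in different components.
MST edges: 1-6, 2-9, 4-8, 6-7, 3-6, 4-5, 2-4, 3-5; total weight 2+3+3+3+6+7+10+17 = 51.

51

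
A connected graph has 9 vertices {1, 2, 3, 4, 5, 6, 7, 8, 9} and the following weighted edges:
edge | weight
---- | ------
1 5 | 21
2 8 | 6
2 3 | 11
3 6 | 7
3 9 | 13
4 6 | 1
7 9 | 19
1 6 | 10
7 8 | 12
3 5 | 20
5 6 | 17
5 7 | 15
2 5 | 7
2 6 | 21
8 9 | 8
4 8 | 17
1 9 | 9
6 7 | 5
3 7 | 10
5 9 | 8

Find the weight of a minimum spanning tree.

Grow the tree from 5 using Prim:
Step 1: cheapest edge leaving the tree is 2 5 (7); add 2.
Step 2: cheapest edge leaving the tree is 2 8 (6); add 8.
Step 3: cheapest edge leaving the tree is 5 9 (8); add 9.
Step 4: cheapest edge leaving the tree is 1 9 (9); add 1.
Step 5: cheapest edge leaving the tree is 1 6 (10); add 6.
Step 6: cheapest edge leaving the tree is 4 6 (1); add 4.
Step 7: cheapest edge leaving the tree is 6 7 (5); add 7.
Step 8: cheapest edge leaving the tree is 3 6 (7); add 3.
MST edges: 2 5, 2 8, 5 9, 1 9, 1 6, 4 6, 6 7, 3 6; total weight 7+6+8+9+10+1+5+7 = 53.

53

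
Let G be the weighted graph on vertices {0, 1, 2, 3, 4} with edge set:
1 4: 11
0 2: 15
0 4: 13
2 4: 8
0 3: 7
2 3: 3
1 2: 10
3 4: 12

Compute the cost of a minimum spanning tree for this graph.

Sort edges by weight, then run Kruskal:
2 3 (3): add — endpoints in different components.
0 3 (7): add — endpoints in different components.
2 4 (8): add — endpoints in different components.
1 2 (10): add — endpoints in different components.
MST edges: 2 3, 0 3, 2 4, 1 2; total weight 3+7+8+10 = 28.

28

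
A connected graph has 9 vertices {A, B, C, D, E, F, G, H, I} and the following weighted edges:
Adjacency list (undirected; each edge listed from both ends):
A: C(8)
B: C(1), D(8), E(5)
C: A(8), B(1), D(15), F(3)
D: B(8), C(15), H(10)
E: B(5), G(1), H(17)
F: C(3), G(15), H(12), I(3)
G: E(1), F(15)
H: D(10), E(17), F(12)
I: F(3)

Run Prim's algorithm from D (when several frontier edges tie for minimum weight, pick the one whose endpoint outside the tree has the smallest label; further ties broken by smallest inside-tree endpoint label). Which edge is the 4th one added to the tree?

F-I

Prim, starting at D.
Step 1: cheapest edge leaving the tree is B-D (8); add B.
Step 2: cheapest edge leaving the tree is B-C (1); add C.
Step 3: cheapest edge leaving the tree is C-F (3); add F.
Step 4: cheapest edge leaving the tree is F-I (3); add I.
Step 5: cheapest edge leaving the tree is B-E (5); add E.
Step 6: cheapest edge leaving the tree is E-G (1); add G.
Step 7: cheapest edge leaving the tree is A-C (8); add A.
Step 8: cheapest edge leaving the tree is D-H (10); add H.
The 4th edge added is F-I.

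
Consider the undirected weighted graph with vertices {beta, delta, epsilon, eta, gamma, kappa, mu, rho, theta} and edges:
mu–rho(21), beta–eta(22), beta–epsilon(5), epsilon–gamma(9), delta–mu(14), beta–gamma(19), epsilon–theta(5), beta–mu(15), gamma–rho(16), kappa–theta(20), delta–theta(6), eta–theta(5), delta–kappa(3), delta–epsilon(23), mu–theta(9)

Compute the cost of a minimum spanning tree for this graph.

Prim, starting at mu.
Step 1: cheapest edge leaving the tree is mu–theta (9); add theta.
Step 2: cheapest edge leaving the tree is epsilon–theta (5); add epsilon.
Step 3: cheapest edge leaving the tree is beta–epsilon (5); add beta.
Step 4: cheapest edge leaving the tree is eta–theta (5); add eta.
Step 5: cheapest edge leaving the tree is delta–theta (6); add delta.
Step 6: cheapest edge leaving the tree is delta–kappa (3); add kappa.
Step 7: cheapest edge leaving the tree is epsilon–gamma (9); add gamma.
Step 8: cheapest edge leaving the tree is gamma–rho (16); add rho.
MST edges: mu–theta, epsilon–theta, beta–epsilon, eta–theta, delta–theta, delta–kappa, epsilon–gamma, gamma–rho; total weight 9+5+5+5+6+3+9+16 = 58.

58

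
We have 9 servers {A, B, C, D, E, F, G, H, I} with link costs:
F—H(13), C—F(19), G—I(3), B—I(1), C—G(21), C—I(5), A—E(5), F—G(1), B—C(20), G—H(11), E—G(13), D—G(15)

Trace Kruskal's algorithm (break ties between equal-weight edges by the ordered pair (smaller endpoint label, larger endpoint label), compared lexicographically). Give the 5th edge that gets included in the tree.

Kruskal's algorithm — process edges by increasing weight (ties by edge label):
B—I (1): add — endpoints in different components.
F—G (1): add — endpoints in different components.
G—I (3): add — endpoints in different components.
A—E (5): add — endpoints in different components.
C—I (5): add — endpoints in different components.
G—H (11): add — endpoints in different components.
E—G (13): add — endpoints in different components.
F—H (13): skip — F and H already connected.
D—G (15): add — endpoints in different components.
The 5th edge added is C—I.

C-I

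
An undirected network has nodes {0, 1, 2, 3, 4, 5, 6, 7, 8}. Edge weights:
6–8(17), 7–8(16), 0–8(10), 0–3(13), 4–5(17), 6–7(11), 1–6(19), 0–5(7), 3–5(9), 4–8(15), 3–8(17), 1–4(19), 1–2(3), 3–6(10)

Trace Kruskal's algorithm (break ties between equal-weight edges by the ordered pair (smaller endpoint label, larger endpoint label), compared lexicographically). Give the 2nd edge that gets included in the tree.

Kruskal: consider edges lightest-first.
1–2 (3): add — endpoints in different components.
0–5 (7): add — endpoints in different components.
3–5 (9): add — endpoints in different components.
0–8 (10): add — endpoints in different components.
3–6 (10): add — endpoints in different components.
6–7 (11): add — endpoints in different components.
0–3 (13): skip — 0 and 3 already connected.
4–8 (15): add — endpoints in different components.
7–8 (16): skip — 7 and 8 already connected.
3–8 (17): skip — 3 and 8 already connected.
4–5 (17): skip — 4 and 5 already connected.
6–8 (17): skip — 6 and 8 already connected.
1–4 (19): add — endpoints in different components.
The 2nd edge added is 0–5.

0-5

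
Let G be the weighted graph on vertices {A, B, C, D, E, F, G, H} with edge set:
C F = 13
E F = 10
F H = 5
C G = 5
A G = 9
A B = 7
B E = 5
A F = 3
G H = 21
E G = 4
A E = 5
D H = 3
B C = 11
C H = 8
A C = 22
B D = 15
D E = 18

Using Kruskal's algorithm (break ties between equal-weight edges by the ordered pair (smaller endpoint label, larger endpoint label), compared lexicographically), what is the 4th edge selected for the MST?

Kruskal: consider edges lightest-first.
A F (3): add — endpoints in different components.
D H (3): add — endpoints in different components.
E G (4): add — endpoints in different components.
A E (5): add — endpoints in different components.
B E (5): add — endpoints in different components.
C G (5): add — endpoints in different components.
F H (5): add — endpoints in different components.
The 4th edge added is A E.

A-E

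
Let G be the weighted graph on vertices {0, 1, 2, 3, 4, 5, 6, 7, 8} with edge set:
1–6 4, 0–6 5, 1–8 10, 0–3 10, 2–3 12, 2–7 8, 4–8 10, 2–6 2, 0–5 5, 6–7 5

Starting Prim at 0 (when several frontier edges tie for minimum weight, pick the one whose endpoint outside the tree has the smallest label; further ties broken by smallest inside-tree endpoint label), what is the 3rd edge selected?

2-6

Prim, starting at 0.
Step 1: frontier [0–5 5, 0–6 5, 0–3 10] → take 0–5 (5); add 5.
Step 2: frontier [0–6 5, 0–3 10] → take 0–6 (5); add 6.
Step 3: frontier [0–3 10, 2–6 2, 1–6 4, 6–7 5] → take 2–6 (2); add 2.
Step 4: frontier [0–3 10, 2–7 8, 2–3 12, 1–6 4, 6–7 5] → take 1–6 (4); add 1.
Step 5: frontier [0–3 10, 1–8 10, 2–7 8, 2–3 12, 6–7 5] → take 6–7 (5); add 7.
Step 6: frontier [0–3 10, 1–8 10, 2–3 12] → take 0–3 (10); add 3.
Step 7: frontier [1–8 10] → take 1–8 (10); add 8.
Step 8: frontier [4–8 10] → take 4–8 (10); add 4.
The 3rd edge added is 2–6.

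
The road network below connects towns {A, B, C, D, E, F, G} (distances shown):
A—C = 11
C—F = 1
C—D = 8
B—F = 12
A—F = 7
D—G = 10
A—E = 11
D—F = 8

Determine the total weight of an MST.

Grow the tree from C using Prim:
Step 1: cheapest edge leaving the tree is C—F (1); add F.
Step 2: cheapest edge leaving the tree is A—F (7); add A.
Step 3: cheapest edge leaving the tree is C—D (8); add D.
Step 4: cheapest edge leaving the tree is D—G (10); add G.
Step 5: cheapest edge leaving the tree is A—E (11); add E.
Step 6: cheapest edge leaving the tree is B—F (12); add B.
MST edges: C—F, A—F, C—D, D—G, A—E, B—F; total weight 1+7+8+10+11+12 = 49.

49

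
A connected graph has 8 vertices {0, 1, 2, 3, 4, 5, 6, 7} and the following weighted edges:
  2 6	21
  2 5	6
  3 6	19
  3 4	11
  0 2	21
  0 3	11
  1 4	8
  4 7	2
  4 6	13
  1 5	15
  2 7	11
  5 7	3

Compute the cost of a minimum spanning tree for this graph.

Kruskal's algorithm — process edges by increasing weight (ties by edge label):
4 7 (2): add — endpoints in different components.
5 7 (3): add — endpoints in different components.
2 5 (6): add — endpoints in different components.
1 4 (8): add — endpoints in different components.
0 3 (11): add — endpoints in different components.
2 7 (11): skip — 2 and 7 already connected.
3 4 (11): add — endpoints in different components.
4 6 (13): add — endpoints in different components.
MST edges: 4 7, 5 7, 2 5, 1 4, 0 3, 3 4, 4 6; total weight 2+3+6+8+11+11+13 = 54.

54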